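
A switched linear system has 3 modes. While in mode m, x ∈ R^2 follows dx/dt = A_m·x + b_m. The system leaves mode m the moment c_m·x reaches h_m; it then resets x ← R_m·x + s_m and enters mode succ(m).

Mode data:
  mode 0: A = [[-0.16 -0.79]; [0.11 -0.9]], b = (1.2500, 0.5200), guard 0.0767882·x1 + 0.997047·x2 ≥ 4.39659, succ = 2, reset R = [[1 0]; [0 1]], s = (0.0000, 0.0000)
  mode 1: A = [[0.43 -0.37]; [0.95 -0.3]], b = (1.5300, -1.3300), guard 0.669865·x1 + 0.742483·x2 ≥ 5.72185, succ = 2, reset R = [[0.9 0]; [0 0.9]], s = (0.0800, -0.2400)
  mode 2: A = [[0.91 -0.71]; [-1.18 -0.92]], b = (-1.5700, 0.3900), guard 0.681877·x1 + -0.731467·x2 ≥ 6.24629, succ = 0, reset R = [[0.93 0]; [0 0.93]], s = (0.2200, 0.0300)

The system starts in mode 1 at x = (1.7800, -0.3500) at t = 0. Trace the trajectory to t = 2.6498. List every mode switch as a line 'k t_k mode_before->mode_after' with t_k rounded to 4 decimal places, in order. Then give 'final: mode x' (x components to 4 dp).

1 1.4079 1->2
2 1.9285 2->0
final: 0 7.5432 -0.0845

Mode 1: guard c·x = 5.7218 hit at Δt = 1.4079 (t = 1.4079), x⁻ = (5.8210, 2.4547) → reset → x⁺ = (5.3189, 1.9692), jump to mode 2
Mode 2: guard c·x = 6.2463 hit at Δt = 0.5206 (t = 1.9285), x⁻ = (7.3759, -1.6636) → reset → x⁺ = (7.0796, -1.5171), jump to mode 0
Mode 0: flow for 0.7213 to horizon, guard not reached → x = (7.5432, -0.0845)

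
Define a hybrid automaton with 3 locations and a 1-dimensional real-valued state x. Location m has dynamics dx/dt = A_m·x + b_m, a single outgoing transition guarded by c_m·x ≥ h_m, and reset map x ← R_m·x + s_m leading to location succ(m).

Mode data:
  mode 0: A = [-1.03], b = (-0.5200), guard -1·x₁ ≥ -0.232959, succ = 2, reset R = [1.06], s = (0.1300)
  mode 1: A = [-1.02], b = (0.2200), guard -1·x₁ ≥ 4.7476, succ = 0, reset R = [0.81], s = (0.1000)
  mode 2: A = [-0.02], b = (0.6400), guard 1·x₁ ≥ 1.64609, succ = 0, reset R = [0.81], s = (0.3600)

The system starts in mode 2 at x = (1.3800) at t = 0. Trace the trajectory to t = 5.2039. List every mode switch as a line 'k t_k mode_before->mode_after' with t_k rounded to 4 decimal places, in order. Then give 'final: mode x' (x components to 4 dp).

Mode 2: guard c·x = 1.6461 hit at Δt = 0.4364 (t = 0.4364), x⁻ = (1.6461) → reset → x⁺ = (1.6933), jump to mode 0
Mode 0: guard c·x = -0.2330 hit at Δt = 1.0599 (t = 1.4963), x⁻ = (0.2330) → reset → x⁺ = (0.3769), jump to mode 2
Mode 2: guard c·x = 1.6461 hit at Δt = 2.0481 (t = 3.5444), x⁻ = (1.6461) → reset → x⁺ = (1.6933), jump to mode 0
Mode 0: guard c·x = -0.2330 hit at Δt = 1.0599 (t = 4.6043), x⁻ = (0.2330) → reset → x⁺ = (0.3769), jump to mode 2
Mode 2: flow for 0.5996 to horizon, guard not reached → x = (0.7539)

1 0.4364 2->0
2 1.4963 0->2
3 3.5444 2->0
4 4.6043 0->2
final: 2 0.7539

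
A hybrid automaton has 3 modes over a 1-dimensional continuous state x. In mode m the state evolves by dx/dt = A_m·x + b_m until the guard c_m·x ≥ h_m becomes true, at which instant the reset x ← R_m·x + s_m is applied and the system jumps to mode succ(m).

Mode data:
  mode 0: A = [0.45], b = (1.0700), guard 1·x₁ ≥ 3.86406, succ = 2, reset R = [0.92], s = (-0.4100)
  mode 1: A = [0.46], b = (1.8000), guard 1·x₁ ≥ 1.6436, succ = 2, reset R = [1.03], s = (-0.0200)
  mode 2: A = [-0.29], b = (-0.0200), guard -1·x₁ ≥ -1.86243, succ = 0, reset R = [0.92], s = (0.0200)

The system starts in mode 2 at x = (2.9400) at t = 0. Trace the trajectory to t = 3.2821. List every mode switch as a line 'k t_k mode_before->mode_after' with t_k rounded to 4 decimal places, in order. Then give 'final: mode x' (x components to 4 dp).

Mode 2: guard c·x = -1.8624 hit at Δt = 1.5288 (t = 1.5288), x⁻ = (1.8624) → reset → x⁺ = (1.7334), jump to mode 0
Mode 0: guard c·x = 3.8641 hit at Δt = 0.9279 (t = 2.4567), x⁻ = (3.8641) → reset → x⁺ = (3.1449), jump to mode 2
Mode 2: flow for 0.8254 to horizon, guard not reached → x = (2.4608)

1 1.5288 2->0
2 2.4567 0->2
final: 2 2.4608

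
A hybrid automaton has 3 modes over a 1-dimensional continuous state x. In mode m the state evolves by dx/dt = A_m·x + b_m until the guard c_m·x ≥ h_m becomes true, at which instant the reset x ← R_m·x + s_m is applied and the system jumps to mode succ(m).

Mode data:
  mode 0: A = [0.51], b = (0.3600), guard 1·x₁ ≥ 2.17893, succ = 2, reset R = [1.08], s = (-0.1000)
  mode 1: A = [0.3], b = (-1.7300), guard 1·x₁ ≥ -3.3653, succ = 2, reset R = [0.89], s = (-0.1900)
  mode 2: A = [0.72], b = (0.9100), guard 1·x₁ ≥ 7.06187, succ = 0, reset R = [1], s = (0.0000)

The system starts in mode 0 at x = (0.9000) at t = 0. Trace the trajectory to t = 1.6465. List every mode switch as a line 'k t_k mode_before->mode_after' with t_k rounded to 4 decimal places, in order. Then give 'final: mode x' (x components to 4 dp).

1 1.1486 0->2
final: 2 3.7697

Mode 0: guard c·x = 2.1789 hit at Δt = 1.1486 (t = 1.1486), x⁻ = (2.1789) → reset → x⁺ = (2.2532), jump to mode 2
Mode 2: flow for 0.4979 to horizon, guard not reached → x = (3.7697)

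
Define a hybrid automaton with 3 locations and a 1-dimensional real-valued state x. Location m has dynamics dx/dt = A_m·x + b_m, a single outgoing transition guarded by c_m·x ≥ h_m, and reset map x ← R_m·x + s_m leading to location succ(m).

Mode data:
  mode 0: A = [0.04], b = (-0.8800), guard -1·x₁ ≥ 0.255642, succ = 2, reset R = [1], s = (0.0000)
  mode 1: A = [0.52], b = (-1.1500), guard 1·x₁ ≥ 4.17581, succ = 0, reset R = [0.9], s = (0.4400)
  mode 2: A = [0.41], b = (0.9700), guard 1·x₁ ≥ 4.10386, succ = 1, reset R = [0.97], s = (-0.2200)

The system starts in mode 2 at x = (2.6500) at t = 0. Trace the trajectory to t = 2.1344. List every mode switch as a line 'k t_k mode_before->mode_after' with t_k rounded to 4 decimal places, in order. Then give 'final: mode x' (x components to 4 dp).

Mode 2: guard c·x = 4.1039 hit at Δt = 0.6208 (t = 0.6208), x⁻ = (4.1039) → reset → x⁺ = (3.7607), jump to mode 1
Mode 1: guard c·x = 4.1758 hit at Δt = 0.4565 (t = 1.0773), x⁻ = (4.1758) → reset → x⁺ = (4.1982), jump to mode 0
Mode 0: flow for 1.0571 to horizon, guard not reached → x = (3.4294)

1 0.6208 2->1
2 1.0773 1->0
final: 0 3.4294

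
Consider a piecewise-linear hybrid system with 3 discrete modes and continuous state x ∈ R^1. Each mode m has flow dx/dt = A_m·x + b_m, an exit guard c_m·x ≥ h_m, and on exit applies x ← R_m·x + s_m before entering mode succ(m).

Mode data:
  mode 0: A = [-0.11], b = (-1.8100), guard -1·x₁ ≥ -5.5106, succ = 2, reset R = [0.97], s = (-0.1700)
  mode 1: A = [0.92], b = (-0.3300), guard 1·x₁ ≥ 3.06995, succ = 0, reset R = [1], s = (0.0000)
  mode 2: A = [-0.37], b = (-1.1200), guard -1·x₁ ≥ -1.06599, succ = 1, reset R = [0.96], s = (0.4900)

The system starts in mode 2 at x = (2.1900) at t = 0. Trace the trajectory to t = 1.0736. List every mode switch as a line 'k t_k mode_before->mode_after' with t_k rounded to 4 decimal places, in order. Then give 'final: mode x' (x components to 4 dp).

1 0.6558 2->1
final: 1 2.0545

Mode 2: guard c·x = -1.0660 hit at Δt = 0.6558 (t = 0.6558), x⁻ = (1.0660) → reset → x⁺ = (1.5134), jump to mode 1
Mode 1: flow for 0.4178 to horizon, guard not reached → x = (2.0545)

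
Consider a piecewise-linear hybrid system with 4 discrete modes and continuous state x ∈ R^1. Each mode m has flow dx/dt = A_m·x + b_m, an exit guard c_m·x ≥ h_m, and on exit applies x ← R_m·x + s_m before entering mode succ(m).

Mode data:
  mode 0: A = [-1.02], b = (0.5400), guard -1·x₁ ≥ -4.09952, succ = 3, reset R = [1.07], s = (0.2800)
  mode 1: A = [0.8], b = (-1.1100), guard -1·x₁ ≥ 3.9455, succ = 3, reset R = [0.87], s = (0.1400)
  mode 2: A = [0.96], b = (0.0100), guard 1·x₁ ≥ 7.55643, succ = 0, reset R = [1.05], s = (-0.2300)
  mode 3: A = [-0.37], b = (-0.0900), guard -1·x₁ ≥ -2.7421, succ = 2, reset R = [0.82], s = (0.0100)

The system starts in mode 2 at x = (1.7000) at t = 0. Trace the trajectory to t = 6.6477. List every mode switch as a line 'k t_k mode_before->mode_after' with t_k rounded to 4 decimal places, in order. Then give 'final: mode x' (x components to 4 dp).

Mode 2: guard c·x = 7.5564 hit at Δt = 1.5490 (t = 1.5490), x⁻ = (7.5564) → reset → x⁺ = (7.7043), jump to mode 0
Mode 0: guard c·x = -4.0995 hit at Δt = 0.6843 (t = 2.2333), x⁻ = (4.0995) → reset → x⁺ = (4.6665), jump to mode 3
Mode 3: guard c·x = -2.7421 hit at Δt = 1.3446 (t = 3.5779), x⁻ = (2.7421) → reset → x⁺ = (2.2585), jump to mode 2
Mode 2: guard c·x = 7.5564 hit at Δt = 1.2547 (t = 4.8326), x⁻ = (7.5564) → reset → x⁺ = (7.7043), jump to mode 0
Mode 0: guard c·x = -4.0995 hit at Δt = 0.6843 (t = 5.5169), x⁻ = (4.0995) → reset → x⁺ = (4.6665), jump to mode 3
Mode 3: flow for 1.1308 to horizon, guard not reached → x = (2.9878)

1 1.5490 2->0
2 2.2333 0->3
3 3.5779 3->2
4 4.8326 2->0
5 5.5169 0->3
final: 3 2.9878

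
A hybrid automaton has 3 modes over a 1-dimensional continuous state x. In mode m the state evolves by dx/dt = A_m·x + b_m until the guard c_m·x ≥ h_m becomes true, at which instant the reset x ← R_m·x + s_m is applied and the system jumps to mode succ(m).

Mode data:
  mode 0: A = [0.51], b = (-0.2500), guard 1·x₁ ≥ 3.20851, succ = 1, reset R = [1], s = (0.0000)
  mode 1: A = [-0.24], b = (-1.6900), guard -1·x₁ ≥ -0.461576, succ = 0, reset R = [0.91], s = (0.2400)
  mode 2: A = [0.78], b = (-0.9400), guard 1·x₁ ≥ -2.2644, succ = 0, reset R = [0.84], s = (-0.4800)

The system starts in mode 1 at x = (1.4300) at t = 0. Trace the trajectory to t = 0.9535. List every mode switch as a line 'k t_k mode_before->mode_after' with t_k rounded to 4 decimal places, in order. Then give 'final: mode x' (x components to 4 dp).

Mode 1: guard c·x = -0.4616 hit at Δt = 0.5058 (t = 0.5058), x⁻ = (0.4616) → reset → x⁺ = (0.6600), jump to mode 0
Mode 0: flow for 0.4477 to horizon, guard not reached → x = (0.7036)

1 0.5058 1->0
final: 0 0.7036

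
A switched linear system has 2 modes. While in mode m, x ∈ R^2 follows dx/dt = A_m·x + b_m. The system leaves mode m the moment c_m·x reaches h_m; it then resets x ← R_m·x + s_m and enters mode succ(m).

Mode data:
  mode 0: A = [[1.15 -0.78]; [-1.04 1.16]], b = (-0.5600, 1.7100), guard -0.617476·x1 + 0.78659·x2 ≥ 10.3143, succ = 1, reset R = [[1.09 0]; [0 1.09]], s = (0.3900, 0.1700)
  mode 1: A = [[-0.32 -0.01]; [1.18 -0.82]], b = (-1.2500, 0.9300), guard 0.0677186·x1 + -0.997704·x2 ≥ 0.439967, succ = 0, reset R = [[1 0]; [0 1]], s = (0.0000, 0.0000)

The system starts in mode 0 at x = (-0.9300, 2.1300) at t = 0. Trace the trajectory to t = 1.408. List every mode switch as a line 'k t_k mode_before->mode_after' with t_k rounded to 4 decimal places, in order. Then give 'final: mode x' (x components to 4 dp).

1 0.6445 0->1
final: 1 -5.4600 1.8739

Mode 0: guard c·x = 10.3143 hit at Δt = 0.6445 (t = 0.6445), x⁻ = (-5.7207, 8.6219) → reset → x⁺ = (-5.8456, 9.5678), jump to mode 1
Mode 1: flow for 0.7635 to horizon, guard not reached → x = (-5.4600, 1.8739)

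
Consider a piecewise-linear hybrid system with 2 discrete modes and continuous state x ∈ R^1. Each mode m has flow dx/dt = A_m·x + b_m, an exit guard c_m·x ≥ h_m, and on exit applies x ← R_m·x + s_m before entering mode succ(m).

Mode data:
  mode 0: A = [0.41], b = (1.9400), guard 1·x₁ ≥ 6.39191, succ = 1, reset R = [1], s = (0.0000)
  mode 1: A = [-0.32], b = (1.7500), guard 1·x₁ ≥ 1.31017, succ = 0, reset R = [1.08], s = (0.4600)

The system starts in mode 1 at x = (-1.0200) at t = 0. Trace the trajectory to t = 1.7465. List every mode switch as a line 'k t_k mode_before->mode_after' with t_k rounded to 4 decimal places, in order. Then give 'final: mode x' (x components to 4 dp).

1 1.3903 1->0
final: 0 2.9138

Mode 1: guard c·x = 1.3102 hit at Δt = 1.3903 (t = 1.3903), x⁻ = (1.3102) → reset → x⁺ = (1.8750), jump to mode 0
Mode 0: flow for 0.3562 to horizon, guard not reached → x = (2.9138)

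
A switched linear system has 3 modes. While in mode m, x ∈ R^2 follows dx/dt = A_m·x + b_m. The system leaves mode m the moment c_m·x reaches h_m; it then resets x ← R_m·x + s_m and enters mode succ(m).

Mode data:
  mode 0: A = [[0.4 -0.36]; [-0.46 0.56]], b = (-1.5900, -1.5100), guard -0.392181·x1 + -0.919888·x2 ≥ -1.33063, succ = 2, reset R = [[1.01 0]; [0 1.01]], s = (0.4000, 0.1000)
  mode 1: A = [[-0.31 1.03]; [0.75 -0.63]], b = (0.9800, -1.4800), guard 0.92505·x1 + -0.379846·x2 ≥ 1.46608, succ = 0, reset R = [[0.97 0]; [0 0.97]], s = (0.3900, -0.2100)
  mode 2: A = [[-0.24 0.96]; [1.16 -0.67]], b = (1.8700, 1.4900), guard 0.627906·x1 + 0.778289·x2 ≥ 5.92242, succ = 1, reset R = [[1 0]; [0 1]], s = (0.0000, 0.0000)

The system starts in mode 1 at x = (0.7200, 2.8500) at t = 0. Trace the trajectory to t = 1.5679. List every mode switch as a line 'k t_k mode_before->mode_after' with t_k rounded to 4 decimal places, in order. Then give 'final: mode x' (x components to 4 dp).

Mode 1: guard c·x = 1.4661 hit at Δt = 0.5784 (t = 0.5784), x⁻ = (2.3505, 1.8645) → reset → x⁺ = (2.6700, 1.5986), jump to mode 0
Mode 0: guard c·x = -1.3306 hit at Δt = 0.5289 (t = 1.1073), x⁻ = (2.1287, 0.5390) → reset → x⁺ = (2.5500, 0.6444), jump to mode 2
Mode 2: flow for 0.4606 to horizon, guard not reached → x = (3.7617, 2.5027)

1 0.5784 1->0
2 1.1073 0->2
final: 2 3.7617 2.5027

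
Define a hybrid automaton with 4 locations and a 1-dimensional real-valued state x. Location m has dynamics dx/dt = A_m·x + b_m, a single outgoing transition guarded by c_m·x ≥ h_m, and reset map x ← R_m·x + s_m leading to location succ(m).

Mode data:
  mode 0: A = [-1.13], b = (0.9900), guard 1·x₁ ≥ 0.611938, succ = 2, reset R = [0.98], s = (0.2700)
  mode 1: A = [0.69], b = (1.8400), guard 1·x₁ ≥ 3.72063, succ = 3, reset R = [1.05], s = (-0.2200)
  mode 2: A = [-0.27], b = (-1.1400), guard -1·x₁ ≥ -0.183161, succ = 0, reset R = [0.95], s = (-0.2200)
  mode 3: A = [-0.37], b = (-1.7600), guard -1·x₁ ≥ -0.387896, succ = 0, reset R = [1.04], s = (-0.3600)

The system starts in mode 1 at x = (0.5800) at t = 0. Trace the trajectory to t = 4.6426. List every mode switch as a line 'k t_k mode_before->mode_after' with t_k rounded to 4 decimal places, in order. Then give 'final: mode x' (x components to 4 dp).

Mode 1: guard c·x = 3.7206 hit at Δt = 0.9807 (t = 0.9807), x⁻ = (3.7206) → reset → x⁺ = (3.6867), jump to mode 3
Mode 3: guard c·x = -0.3879 hit at Δt = 1.3390 (t = 2.3197), x⁻ = (0.3879) → reset → x⁺ = (0.0434), jump to mode 0
Mode 0: guard c·x = 0.6119 hit at Δt = 1.0160 (t = 3.3357), x⁻ = (0.6119) → reset → x⁺ = (0.8697), jump to mode 2
Mode 2: guard c·x = -0.1832 hit at Δt = 0.5364 (t = 3.8721), x⁻ = (0.1832) → reset → x⁺ = (-0.0460), jump to mode 0
Mode 0: flow for 0.7705 to horizon, guard not reached → x = (0.4900)

1 0.9807 1->3
2 2.3197 3->0
3 3.3357 0->2
4 3.8721 2->0
final: 0 0.4900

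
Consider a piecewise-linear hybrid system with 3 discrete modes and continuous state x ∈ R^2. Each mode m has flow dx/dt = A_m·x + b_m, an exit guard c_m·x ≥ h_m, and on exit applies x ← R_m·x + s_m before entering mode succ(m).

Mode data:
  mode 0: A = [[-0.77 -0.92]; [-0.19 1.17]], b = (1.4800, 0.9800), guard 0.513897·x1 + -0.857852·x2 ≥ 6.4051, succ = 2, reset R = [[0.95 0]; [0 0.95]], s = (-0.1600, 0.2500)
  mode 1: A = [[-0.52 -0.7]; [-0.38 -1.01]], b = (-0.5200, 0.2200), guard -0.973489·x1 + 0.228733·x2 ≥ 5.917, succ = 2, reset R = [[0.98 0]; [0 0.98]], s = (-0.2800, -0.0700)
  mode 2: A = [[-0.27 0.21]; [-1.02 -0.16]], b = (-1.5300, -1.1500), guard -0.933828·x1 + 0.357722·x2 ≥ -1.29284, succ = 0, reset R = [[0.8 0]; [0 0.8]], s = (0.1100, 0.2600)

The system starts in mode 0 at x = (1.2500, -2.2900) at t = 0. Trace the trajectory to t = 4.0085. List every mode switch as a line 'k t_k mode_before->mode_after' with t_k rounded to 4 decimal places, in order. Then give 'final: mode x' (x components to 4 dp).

Mode 0: guard c·x = 6.4051 hit at Δt = 0.8339 (t = 0.8339), x⁻ = (3.6480, -5.2811) → reset → x⁺ = (3.3056, -4.7670), jump to mode 2
Mode 2: guard c·x = -1.2928 hit at Δt = 1.4179 (t = 2.2518), x⁻ = (-1.0883, -6.4550) → reset → x⁺ = (-0.7606, -4.9040), jump to mode 0
Mode 0: guard c·x = 6.4051 hit at Δt = 0.3107 (t = 2.5625), x⁻ = (1.2782, -6.7007) → reset → x⁺ = (1.0543, -6.1157), jump to mode 2
Mode 2: guard c·x = -1.2928 hit at Δt = 0.7196 (t = 3.2821), x⁻ = (-0.9968, -6.2163) → reset → x⁺ = (-0.6875, -4.7130), jump to mode 0
Mode 0: guard c·x = 6.4051 hit at Δt = 0.3361 (t = 3.6182), x⁻ = (1.4402, -6.6037) → reset → x⁺ = (1.2082, -6.0235), jump to mode 2
Mode 2: flow for 0.3903 to horizon, guard not reached → x = (0.0367, -6.3287)

1 0.8339 0->2
2 2.2518 2->0
3 2.5625 0->2
4 3.2821 2->0
5 3.6182 0->2
final: 2 0.0367 -6.3287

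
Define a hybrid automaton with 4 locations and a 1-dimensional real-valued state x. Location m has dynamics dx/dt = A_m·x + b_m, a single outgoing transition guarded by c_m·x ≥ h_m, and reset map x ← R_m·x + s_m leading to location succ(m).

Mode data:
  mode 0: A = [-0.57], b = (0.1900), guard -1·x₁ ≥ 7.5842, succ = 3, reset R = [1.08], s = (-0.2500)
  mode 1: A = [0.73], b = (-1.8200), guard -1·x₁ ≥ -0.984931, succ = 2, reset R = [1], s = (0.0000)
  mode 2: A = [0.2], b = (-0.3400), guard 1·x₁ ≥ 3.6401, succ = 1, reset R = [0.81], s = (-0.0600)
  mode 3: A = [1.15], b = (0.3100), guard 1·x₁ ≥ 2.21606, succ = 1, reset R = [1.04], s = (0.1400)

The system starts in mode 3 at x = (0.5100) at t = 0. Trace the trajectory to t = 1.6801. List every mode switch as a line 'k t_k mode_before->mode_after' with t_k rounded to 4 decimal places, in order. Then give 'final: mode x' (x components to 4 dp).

Mode 3: guard c·x = 2.2161 hit at Δt = 1.0083 (t = 1.0083), x⁻ = (2.2161) → reset → x⁺ = (2.4447), jump to mode 1
Mode 1: flow for 0.6718 to horizon, guard not reached → x = (2.4140)

1 1.0083 3->1
final: 1 2.4140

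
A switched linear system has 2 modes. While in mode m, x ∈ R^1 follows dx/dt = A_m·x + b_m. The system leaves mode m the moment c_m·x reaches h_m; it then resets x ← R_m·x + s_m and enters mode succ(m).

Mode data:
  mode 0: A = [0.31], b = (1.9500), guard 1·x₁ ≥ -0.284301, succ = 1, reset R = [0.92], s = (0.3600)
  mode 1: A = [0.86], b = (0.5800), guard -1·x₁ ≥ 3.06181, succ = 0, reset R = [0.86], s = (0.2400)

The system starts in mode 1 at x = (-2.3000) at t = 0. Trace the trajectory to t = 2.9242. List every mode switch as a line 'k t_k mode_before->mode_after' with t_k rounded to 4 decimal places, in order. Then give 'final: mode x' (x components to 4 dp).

Mode 1: guard c·x = 3.0618 hit at Δt = 0.4469 (t = 0.4469), x⁻ = (-3.0618) → reset → x⁺ = (-2.3932), jump to mode 0
Mode 0: guard c·x = -0.2843 hit at Δt = 1.3952 (t = 1.8421), x⁻ = (-0.2843) → reset → x⁺ = (0.0984), jump to mode 1
Mode 1: flow for 1.0821 to horizon, guard not reached → x = (1.2856)

1 0.4469 1->0
2 1.8421 0->1
final: 1 1.2856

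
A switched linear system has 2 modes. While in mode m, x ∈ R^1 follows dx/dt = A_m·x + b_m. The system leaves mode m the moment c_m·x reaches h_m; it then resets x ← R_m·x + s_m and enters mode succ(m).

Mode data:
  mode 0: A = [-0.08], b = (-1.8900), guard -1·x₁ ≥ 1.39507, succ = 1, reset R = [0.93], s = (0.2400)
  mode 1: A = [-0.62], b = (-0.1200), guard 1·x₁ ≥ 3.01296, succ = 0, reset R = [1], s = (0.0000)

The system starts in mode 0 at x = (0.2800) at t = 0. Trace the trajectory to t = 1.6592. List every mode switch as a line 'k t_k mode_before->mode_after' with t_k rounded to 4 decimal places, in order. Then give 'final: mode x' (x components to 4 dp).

1 0.9081 0->1
final: 1 -0.7358

Mode 0: guard c·x = 1.3951 hit at Δt = 0.9081 (t = 0.9081), x⁻ = (-1.3951) → reset → x⁺ = (-1.0574), jump to mode 1
Mode 1: flow for 0.7511 to horizon, guard not reached → x = (-0.7358)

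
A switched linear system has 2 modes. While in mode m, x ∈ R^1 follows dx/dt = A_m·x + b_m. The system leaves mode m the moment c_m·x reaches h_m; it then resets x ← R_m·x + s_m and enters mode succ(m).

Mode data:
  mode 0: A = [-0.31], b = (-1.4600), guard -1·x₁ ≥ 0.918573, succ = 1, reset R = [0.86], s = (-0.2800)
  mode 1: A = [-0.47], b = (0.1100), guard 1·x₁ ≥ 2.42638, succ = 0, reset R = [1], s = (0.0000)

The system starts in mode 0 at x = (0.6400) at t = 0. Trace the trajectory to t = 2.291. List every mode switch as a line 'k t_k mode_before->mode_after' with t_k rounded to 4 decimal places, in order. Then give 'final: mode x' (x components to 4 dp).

1 1.1109 0->1
final: 1 -0.5148

Mode 0: guard c·x = 0.9186 hit at Δt = 1.1109 (t = 1.1109), x⁻ = (-0.9186) → reset → x⁺ = (-1.0700), jump to mode 1
Mode 1: flow for 1.1801 to horizon, guard not reached → x = (-0.5148)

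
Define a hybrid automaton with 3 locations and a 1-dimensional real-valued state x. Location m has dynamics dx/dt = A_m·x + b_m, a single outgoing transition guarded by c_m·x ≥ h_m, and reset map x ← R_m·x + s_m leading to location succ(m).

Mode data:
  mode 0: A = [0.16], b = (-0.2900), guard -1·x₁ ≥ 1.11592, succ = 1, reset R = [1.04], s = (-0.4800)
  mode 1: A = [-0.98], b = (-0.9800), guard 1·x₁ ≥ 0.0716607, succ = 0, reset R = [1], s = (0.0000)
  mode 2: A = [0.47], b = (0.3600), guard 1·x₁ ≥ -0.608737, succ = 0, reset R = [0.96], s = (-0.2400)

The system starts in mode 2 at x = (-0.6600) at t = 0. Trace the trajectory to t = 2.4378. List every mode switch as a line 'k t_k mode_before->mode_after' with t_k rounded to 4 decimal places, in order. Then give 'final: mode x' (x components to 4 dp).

1 0.8396 2->0
2 1.4950 0->1
final: 1 -1.2543

Mode 2: guard c·x = -0.6087 hit at Δt = 0.8396 (t = 0.8396), x⁻ = (-0.6087) → reset → x⁺ = (-0.8244), jump to mode 0
Mode 0: guard c·x = 1.1159 hit at Δt = 0.6554 (t = 1.4950), x⁻ = (-1.1159) → reset → x⁺ = (-1.6406), jump to mode 1
Mode 1: flow for 0.9428 to horizon, guard not reached → x = (-1.2543)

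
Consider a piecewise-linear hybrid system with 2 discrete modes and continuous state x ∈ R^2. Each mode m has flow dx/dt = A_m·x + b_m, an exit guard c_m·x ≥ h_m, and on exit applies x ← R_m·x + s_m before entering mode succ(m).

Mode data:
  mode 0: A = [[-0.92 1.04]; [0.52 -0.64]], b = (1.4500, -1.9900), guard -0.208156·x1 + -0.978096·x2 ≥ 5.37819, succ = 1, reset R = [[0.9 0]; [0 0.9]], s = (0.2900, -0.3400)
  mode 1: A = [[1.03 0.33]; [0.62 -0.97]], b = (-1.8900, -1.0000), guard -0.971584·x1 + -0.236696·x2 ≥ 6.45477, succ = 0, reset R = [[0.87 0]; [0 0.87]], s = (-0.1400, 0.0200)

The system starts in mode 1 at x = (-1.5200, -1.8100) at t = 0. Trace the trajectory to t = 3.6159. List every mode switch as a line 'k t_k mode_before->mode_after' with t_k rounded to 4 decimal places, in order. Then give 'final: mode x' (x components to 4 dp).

1 0.7286 1->0
2 2.2381 0->1
3 2.5832 1->0
4 3.0485 0->1
5 3.2893 1->0
final: 0 -4.4936 -4.3644

Mode 1: guard c·x = 6.4548 hit at Δt = 0.7286 (t = 0.7286), x⁻ = (-6.0044, -2.6234) → reset → x⁺ = (-5.3639, -2.2624), jump to mode 0
Mode 0: guard c·x = 5.3782 hit at Δt = 1.5095 (t = 2.2381), x⁻ = (-3.5863, -4.7354) → reset → x⁺ = (-2.9377, -4.6019), jump to mode 1
Mode 1: guard c·x = 6.4548 hit at Δt = 0.3451 (t = 2.5832), x⁻ = (-5.5814, -4.3601) → reset → x⁺ = (-4.9958, -3.7733), jump to mode 0
Mode 0: guard c·x = 5.3782 hit at Δt = 0.4653 (t = 3.0485), x⁻ = (-4.3727, -4.5681) → reset → x⁺ = (-3.6454, -4.4512), jump to mode 1
Mode 1: guard c·x = 6.4548 hit at Δt = 0.2408 (t = 3.2893), x⁻ = (-5.5831, -4.3529) → reset → x⁺ = (-4.9973, -3.7670), jump to mode 0
Mode 0: flow for 0.3266 to horizon, guard not reached → x = (-4.4936, -4.3644)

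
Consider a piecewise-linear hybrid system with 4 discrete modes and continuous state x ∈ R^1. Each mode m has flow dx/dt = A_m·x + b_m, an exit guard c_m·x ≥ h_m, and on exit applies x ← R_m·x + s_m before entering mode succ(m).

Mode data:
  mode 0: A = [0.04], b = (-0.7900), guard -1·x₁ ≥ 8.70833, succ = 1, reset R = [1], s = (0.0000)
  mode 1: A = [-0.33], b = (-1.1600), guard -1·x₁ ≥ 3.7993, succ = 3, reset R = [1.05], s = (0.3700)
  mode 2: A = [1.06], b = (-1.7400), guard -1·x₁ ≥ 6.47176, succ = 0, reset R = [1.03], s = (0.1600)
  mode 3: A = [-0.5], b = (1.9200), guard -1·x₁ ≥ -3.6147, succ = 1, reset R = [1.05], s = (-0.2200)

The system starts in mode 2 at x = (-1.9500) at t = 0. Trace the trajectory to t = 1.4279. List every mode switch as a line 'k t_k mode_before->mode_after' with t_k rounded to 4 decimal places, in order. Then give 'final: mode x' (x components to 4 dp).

Mode 2: guard c·x = 6.4718 hit at Δt = 0.7688 (t = 0.7688), x⁻ = (-6.4718) → reset → x⁺ = (-6.5059), jump to mode 0
Mode 0: flow for 0.6591 to horizon, guard not reached → x = (-7.2073)

1 0.7688 2->0
final: 0 -7.2073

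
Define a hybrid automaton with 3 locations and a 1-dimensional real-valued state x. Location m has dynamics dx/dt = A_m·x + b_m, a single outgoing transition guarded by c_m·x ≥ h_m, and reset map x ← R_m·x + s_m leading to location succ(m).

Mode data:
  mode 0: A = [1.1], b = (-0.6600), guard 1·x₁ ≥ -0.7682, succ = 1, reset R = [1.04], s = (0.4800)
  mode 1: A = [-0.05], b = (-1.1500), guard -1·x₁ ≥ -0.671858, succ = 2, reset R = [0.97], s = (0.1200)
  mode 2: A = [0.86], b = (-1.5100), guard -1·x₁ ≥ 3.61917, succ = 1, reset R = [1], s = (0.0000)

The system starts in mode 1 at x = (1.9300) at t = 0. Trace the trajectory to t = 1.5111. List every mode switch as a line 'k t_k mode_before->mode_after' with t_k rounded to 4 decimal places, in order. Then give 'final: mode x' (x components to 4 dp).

Mode 1: guard c·x = -0.6719 hit at Δt = 1.0357 (t = 1.0357), x⁻ = (0.6719) → reset → x⁺ = (0.7717), jump to mode 2
Mode 2: flow for 0.4754 to horizon, guard not reached → x = (0.2746)

1 1.0357 1->2
final: 2 0.2746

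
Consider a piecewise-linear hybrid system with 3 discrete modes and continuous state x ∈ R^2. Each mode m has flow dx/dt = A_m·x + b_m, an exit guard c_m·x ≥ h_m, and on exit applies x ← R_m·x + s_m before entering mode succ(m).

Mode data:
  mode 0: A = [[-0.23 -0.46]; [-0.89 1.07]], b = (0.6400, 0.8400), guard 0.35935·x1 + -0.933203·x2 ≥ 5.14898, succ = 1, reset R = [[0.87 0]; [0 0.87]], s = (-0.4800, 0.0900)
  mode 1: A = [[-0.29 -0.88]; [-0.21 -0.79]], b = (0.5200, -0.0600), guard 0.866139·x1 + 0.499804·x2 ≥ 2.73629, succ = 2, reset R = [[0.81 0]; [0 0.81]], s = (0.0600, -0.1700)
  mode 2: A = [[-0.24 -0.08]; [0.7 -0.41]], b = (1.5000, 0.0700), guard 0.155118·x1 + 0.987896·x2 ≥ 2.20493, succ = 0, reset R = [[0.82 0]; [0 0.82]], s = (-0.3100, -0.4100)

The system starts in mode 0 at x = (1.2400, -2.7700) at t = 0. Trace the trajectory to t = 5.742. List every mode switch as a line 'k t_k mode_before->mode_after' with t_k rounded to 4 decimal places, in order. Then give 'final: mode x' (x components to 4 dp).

Mode 0: guard c·x = 5.1490 hit at Δt = 0.4317 (t = 0.4317), x⁻ = (2.0774, -4.7176) → reset → x⁺ = (1.3274, -4.0143), jump to mode 1
Mode 1: guard c·x = 2.7363 hit at Δt = 1.4770 (t = 1.9087), x⁻ = (4.2677, -1.9210) → reset → x⁺ = (3.5168, -1.7260), jump to mode 2
Mode 2: guard c·x = 2.2049 hit at Δt = 1.1831 (t = 3.0918), x⁻ = (4.1851, 1.5748) → reset → x⁺ = (3.1217, 0.8813), jump to mode 0
Mode 0: guard c·x = 5.1490 hit at Δt = 1.7865 (t = 4.8783), x⁻ = (3.6673, -4.1054) → reset → x⁺ = (2.7106, -3.4817), jump to mode 1
Mode 1: flow for 0.8637 to horizon, guard not reached → x = (4.3692, -2.2891)

1 0.4317 0->1
2 1.9087 1->2
3 3.0918 2->0
4 4.8783 0->1
final: 1 4.3692 -2.2891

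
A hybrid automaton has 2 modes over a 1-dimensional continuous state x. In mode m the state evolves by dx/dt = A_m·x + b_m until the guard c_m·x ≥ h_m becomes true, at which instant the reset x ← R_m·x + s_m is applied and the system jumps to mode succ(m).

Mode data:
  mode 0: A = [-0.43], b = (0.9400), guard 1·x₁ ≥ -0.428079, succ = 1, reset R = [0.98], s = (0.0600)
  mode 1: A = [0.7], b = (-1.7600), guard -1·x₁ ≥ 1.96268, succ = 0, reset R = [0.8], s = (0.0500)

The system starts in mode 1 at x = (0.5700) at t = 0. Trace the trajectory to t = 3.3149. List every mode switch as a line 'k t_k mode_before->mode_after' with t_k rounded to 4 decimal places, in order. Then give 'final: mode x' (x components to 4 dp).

1 1.1915 1->0
2 2.0033 0->1
3 2.6366 1->0
final: 0 -0.5825

Mode 1: guard c·x = 1.9627 hit at Δt = 1.1915 (t = 1.1915), x⁻ = (-1.9627) → reset → x⁺ = (-1.5201), jump to mode 0
Mode 0: guard c·x = -0.4281 hit at Δt = 0.8118 (t = 2.0033), x⁻ = (-0.4281) → reset → x⁺ = (-0.3595), jump to mode 1
Mode 1: guard c·x = 1.9627 hit at Δt = 0.6333 (t = 2.6366), x⁻ = (-1.9627) → reset → x⁺ = (-1.5201), jump to mode 0
Mode 0: flow for 0.6783 to horizon, guard not reached → x = (-0.5825)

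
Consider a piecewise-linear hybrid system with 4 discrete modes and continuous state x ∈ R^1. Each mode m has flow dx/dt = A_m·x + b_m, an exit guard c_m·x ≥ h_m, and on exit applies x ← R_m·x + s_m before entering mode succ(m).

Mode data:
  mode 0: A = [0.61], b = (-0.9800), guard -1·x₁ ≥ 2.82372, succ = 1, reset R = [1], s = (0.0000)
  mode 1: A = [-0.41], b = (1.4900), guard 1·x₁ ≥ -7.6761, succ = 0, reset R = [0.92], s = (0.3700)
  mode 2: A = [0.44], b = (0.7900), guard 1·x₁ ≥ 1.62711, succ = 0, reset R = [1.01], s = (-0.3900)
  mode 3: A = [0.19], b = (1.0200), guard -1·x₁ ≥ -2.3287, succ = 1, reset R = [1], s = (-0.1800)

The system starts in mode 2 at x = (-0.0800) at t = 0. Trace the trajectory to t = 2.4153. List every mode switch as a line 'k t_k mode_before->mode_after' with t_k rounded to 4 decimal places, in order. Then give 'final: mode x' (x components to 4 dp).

1 1.5698 2->0
final: 0 1.0150

Mode 2: guard c·x = 1.6271 hit at Δt = 1.5698 (t = 1.5698), x⁻ = (1.6271) → reset → x⁺ = (1.2534), jump to mode 0
Mode 0: flow for 0.8455 to horizon, guard not reached → x = (1.0150)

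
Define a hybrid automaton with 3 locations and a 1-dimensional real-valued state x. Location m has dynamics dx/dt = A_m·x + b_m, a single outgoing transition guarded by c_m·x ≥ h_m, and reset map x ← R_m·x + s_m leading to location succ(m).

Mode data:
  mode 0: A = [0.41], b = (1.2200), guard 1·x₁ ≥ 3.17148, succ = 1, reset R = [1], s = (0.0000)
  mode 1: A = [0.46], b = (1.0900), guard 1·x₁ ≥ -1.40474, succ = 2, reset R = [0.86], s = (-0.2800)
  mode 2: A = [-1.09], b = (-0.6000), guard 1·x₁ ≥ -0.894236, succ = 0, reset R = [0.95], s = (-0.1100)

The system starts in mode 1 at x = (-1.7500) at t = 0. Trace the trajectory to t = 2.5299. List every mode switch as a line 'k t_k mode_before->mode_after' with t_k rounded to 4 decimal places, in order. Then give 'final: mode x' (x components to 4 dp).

1 0.9629 1->2
2 1.8834 2->0
final: 0 -0.3476

Mode 1: guard c·x = -1.4047 hit at Δt = 0.9629 (t = 0.9629), x⁻ = (-1.4047) → reset → x⁺ = (-1.4881), jump to mode 2
Mode 2: guard c·x = -0.8942 hit at Δt = 0.9205 (t = 1.8834), x⁻ = (-0.8942) → reset → x⁺ = (-0.9595), jump to mode 0
Mode 0: flow for 0.6465 to horizon, guard not reached → x = (-0.3476)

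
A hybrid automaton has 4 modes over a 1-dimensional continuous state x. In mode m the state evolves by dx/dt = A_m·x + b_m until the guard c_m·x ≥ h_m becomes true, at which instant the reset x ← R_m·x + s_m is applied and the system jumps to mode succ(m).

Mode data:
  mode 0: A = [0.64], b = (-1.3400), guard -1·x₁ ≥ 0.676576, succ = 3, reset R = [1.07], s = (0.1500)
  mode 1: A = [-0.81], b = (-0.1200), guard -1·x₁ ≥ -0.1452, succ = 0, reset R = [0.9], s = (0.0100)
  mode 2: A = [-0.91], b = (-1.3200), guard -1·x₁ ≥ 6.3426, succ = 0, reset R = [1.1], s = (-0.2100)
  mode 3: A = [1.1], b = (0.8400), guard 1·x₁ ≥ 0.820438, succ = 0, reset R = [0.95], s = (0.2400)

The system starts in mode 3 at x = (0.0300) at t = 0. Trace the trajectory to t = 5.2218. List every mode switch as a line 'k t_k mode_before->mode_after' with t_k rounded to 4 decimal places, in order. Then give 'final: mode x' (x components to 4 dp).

1 0.6283 3->0
2 2.1084 0->3
3 4.0378 3->0
final: 0 -0.1984

Mode 3: guard c·x = 0.8204 hit at Δt = 0.6283 (t = 0.6283), x⁻ = (0.8204) → reset → x⁺ = (1.0194), jump to mode 0
Mode 0: guard c·x = 0.6766 hit at Δt = 1.4801 (t = 2.1084), x⁻ = (-0.6766) → reset → x⁺ = (-0.5739), jump to mode 3
Mode 3: guard c·x = 0.8204 hit at Δt = 1.9294 (t = 4.0378), x⁻ = (0.8204) → reset → x⁺ = (1.0194), jump to mode 0
Mode 0: flow for 1.1840 to horizon, guard not reached → x = (-0.1984)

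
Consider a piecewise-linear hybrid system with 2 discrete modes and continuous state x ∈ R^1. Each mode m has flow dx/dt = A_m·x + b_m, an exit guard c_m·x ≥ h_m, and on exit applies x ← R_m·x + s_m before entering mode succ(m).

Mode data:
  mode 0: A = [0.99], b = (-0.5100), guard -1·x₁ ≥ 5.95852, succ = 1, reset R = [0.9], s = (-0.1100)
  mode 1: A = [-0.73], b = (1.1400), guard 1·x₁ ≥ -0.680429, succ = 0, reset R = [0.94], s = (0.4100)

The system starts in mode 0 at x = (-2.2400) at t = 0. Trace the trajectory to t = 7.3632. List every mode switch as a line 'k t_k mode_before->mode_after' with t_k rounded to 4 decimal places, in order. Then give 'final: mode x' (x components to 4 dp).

1 0.8629 0->1
2 2.4292 1->0
3 4.6135 0->1
4 6.1798 1->0
final: 0 -1.8882

Mode 0: guard c·x = 5.9585 hit at Δt = 0.8629 (t = 0.8629), x⁻ = (-5.9585) → reset → x⁺ = (-5.4727), jump to mode 1
Mode 1: guard c·x = -0.6804 hit at Δt = 1.5663 (t = 2.4292), x⁻ = (-0.6804) → reset → x⁺ = (-0.2296), jump to mode 0
Mode 0: guard c·x = 5.9585 hit at Δt = 2.1843 (t = 4.6135), x⁻ = (-5.9585) → reset → x⁺ = (-5.4727), jump to mode 1
Mode 1: guard c·x = -0.6804 hit at Δt = 1.5663 (t = 6.1798), x⁻ = (-0.6804) → reset → x⁺ = (-0.2296), jump to mode 0
Mode 0: flow for 1.1834 to horizon, guard not reached → x = (-1.8882)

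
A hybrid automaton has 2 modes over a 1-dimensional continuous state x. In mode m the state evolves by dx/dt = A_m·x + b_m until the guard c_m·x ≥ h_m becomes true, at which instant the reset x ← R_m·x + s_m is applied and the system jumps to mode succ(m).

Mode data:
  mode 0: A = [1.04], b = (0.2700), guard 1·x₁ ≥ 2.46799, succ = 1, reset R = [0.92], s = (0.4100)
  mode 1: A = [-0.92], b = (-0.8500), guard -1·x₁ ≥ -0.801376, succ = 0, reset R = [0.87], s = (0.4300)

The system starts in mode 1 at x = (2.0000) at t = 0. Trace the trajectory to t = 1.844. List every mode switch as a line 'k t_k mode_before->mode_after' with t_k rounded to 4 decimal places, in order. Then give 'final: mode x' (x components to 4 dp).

1 0.5734 1->0
2 1.2238 0->1
final: 1 1.1133

Mode 1: guard c·x = -0.8014 hit at Δt = 0.5734 (t = 0.5734), x⁻ = (0.8014) → reset → x⁺ = (1.1272), jump to mode 0
Mode 0: guard c·x = 2.4680 hit at Δt = 0.6504 (t = 1.2238), x⁻ = (2.4680) → reset → x⁺ = (2.6806), jump to mode 1
Mode 1: flow for 0.6202 to horizon, guard not reached → x = (1.1133)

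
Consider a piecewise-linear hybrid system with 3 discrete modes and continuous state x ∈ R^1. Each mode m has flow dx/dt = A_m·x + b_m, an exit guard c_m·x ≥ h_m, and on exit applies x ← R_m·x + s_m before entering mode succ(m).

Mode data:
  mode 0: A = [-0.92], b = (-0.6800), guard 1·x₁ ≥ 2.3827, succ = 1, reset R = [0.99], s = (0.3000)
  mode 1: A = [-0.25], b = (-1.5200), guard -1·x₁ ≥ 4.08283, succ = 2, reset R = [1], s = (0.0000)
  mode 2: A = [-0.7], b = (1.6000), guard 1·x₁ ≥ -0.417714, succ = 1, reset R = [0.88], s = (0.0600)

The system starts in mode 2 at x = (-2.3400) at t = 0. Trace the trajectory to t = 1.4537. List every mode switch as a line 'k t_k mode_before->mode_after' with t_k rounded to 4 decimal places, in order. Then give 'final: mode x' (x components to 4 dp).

Mode 2: guard c·x = -0.4177 hit at Δt = 0.7673 (t = 0.7673), x⁻ = (-0.4177) → reset → x⁺ = (-0.3076), jump to mode 1
Mode 1: flow for 0.6864 to horizon, guard not reached → x = (-1.2178)

1 0.7673 2->1
final: 1 -1.2178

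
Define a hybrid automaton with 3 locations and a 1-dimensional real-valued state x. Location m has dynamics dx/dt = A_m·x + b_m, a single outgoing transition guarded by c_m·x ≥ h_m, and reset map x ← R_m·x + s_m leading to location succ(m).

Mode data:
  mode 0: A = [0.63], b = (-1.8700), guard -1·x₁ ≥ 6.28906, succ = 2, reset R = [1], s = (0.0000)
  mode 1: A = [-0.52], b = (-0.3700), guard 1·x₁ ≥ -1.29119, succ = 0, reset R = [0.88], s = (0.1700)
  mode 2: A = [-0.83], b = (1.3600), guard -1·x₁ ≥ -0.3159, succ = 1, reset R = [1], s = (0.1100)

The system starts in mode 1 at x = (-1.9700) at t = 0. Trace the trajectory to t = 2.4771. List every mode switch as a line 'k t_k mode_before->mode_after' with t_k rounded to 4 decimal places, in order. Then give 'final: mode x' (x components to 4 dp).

Mode 1: guard c·x = -1.2912 hit at Δt = 1.4908 (t = 1.4908), x⁻ = (-1.2912) → reset → x⁺ = (-0.9662), jump to mode 0
Mode 0: flow for 0.9863 to horizon, guard not reached → x = (-4.3557)

1 1.4908 1->0
final: 0 -4.3557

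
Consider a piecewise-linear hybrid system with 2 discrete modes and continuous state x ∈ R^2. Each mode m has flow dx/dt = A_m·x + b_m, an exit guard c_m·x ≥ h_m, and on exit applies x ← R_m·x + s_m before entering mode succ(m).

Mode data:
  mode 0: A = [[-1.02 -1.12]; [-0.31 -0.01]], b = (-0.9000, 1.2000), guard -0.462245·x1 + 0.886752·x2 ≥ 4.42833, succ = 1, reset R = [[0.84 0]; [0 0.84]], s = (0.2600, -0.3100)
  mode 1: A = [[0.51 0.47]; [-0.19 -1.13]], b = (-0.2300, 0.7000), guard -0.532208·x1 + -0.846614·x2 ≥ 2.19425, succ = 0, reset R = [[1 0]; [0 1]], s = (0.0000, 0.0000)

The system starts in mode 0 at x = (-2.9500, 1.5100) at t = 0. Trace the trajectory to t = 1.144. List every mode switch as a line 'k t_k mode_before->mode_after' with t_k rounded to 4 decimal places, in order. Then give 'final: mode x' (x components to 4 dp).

Mode 0: guard c·x = 4.4283 hit at Δt = 0.8248 (t = 0.8248), x⁻ = (-3.3332, 3.2563) → reset → x⁺ = (-2.5399, 2.4253), jump to mode 1
Mode 1: flow for 0.3192 to horizon, guard not reached → x = (-2.7084, 2.0120)

1 0.8248 0->1
final: 1 -2.7084 2.0120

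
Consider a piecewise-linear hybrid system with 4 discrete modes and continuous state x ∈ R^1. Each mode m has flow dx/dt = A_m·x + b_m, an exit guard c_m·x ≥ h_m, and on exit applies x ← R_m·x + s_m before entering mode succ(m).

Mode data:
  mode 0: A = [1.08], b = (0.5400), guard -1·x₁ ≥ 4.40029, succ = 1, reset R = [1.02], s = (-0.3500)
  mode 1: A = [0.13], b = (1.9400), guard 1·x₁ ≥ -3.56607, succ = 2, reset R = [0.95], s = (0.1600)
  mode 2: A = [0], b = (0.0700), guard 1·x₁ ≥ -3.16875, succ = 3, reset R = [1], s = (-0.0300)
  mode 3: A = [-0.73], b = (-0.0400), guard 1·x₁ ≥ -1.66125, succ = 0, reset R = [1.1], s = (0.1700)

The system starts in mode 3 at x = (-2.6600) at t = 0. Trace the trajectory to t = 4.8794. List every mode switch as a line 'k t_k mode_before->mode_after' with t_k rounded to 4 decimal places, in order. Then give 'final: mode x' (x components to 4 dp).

Mode 3: guard c·x = -1.6612 hit at Δt = 0.6623 (t = 0.6623), x⁻ = (-1.6613) → reset → x⁺ = (-1.6574), jump to mode 0
Mode 0: guard c·x = 4.4003 hit at Δt = 1.1249 (t = 1.7872), x⁻ = (-4.4003) → reset → x⁺ = (-4.8383), jump to mode 1
Mode 1: guard c·x = -3.5661 hit at Δt = 0.9139 (t = 2.7011), x⁻ = (-3.5661) → reset → x⁺ = (-3.2278), jump to mode 2
Mode 2: guard c·x = -3.1688 hit at Δt = 0.8431 (t = 3.5442), x⁻ = (-3.1688) → reset → x⁺ = (-3.1988), jump to mode 3
Mode 3: guard c·x = -1.6612 hit at Δt = 0.9198 (t = 4.4640), x⁻ = (-1.6613) → reset → x⁺ = (-1.6574), jump to mode 0
Mode 0: flow for 0.4154 to horizon, guard not reached → x = (-2.3126)

1 0.6623 3->0
2 1.7872 0->1
3 2.7011 1->2
4 3.5442 2->3
5 4.4640 3->0
final: 0 -2.3126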